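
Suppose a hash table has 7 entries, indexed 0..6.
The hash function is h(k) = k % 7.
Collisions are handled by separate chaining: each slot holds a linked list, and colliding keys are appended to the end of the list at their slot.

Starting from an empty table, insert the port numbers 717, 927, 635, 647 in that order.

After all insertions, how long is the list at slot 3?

717 -> bucket 3
927 -> bucket 3 (collision)
635 -> bucket 5
647 -> bucket 3 (collision)
Final buckets:
0: .
1: .
2: .
3: 717 -> 927 -> 647
4: .
5: 635
6: .

3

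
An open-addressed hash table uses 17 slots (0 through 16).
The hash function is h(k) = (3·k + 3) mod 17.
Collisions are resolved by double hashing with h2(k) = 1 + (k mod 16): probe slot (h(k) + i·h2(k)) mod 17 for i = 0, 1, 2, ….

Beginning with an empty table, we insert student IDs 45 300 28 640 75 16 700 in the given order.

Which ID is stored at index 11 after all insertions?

28

45: h=2 -> slot 2
300: h=2, h2=13, probe 2,15 -> slot 15
28: h=2, h2=13, probe 2,15,11 -> slot 11
640: h=2, h2=1, probe 2,3 -> slot 3
75: h=7 -> slot 7
16: h=0 -> slot 0
700: h=12 -> slot 12
Table: [16, -, 45, 640, -, -, -, 75, -, -, -, 28, 700, -, -, 300, -]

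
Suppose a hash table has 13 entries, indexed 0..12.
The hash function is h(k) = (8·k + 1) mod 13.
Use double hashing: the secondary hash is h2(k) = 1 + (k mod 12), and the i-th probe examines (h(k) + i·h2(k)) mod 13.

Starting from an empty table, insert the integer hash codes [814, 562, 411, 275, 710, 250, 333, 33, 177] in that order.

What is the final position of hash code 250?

Insert 814: h=0, slot 0 empty -> index 0.
Insert 562: h=12, slot 12 empty -> index 12.
Insert 411: h=0, h2=4, slot 0 occupied -> index 4.
Insert 275: h=4, h2=12, slot 4 occupied -> index 3.
Insert 710: h=0, h2=3, slots 0,3 occupied -> index 6.
Insert 250: h=12, h2=11, slot 12 occupied -> index 10.
Insert 333: h=0, h2=10, slots 0,10 occupied -> index 7.
Insert 33: h=5, slot 5 empty -> index 5.
Insert 177: h=0, h2=10, slots 0,10,7,4 occupied -> index 1.
Table: [814, 177, —, 275, 411, 33, 710, 333, —, —, 250, —, 562]

10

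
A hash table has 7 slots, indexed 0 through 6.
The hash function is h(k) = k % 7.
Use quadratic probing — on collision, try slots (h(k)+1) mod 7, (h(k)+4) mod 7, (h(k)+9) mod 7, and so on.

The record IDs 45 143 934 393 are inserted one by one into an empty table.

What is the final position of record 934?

Insert 45: h=3, slot 3 empty => index 3.
Insert 143: h=3, slot 3 occupied => index 4.
Insert 934: h=3, slots 3,4 occupied => index 0.
Insert 393: h=1, slot 1 empty => index 1.
Table: [934, 393, ∅, 45, 143, ∅, ∅]

0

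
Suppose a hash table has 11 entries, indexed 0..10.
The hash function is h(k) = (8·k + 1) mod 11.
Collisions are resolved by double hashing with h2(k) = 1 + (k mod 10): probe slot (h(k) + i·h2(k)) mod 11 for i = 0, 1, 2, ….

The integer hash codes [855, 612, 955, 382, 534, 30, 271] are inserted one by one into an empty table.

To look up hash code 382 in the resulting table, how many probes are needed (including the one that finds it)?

3

Insert 855: h=10, slot 10 empty -> index 10.
Insert 612: h=2, slot 2 empty -> index 2.
Insert 955: h=7, slot 7 empty -> index 7.
Insert 382: h=10, h2=3, slots 10,2 occupied -> index 5.
Insert 534: h=5, h2=5, slots 5,10 occupied -> index 4.
Insert 30: h=10, h2=1, slot 10 occupied -> index 0.
Insert 271: h=2, h2=2, slots 2,4 occupied -> index 6.
Table: [30, _, 612, _, 534, 382, 271, 955, _, _, 855]
Lookup 382: h=10, h2=3, probe 10,2,5 → found at 5.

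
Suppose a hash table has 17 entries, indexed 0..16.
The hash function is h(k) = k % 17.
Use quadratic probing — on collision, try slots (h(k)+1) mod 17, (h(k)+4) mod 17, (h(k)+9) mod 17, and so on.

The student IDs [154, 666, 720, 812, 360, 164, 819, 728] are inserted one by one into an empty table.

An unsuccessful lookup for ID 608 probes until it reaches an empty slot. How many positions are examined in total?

3

154: h=1 → slot 1
666: h=3 → slot 3
720: h=6 → slot 6
812: h=13 → slot 13
360: h=3, probe 3,4 → slot 4
164: h=11 → slot 11
819: h=3, probe 3,4,7 → slot 7
728: h=14 → slot 14
Table: [∅, 154, ∅, 666, 360, ∅, 720, 819, ∅, ∅, ∅, 164, ∅, 812, 728, ∅, ∅]
Lookup 608: h=13, probe 13,14,0 → slot 0 empty, not found.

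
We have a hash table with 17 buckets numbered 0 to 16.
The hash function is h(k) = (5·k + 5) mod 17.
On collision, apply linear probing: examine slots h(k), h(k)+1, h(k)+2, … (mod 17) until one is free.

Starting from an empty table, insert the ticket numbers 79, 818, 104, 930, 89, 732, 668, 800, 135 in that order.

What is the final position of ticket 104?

16

79: h=9 -> slot 9
818: h=15 -> slot 15
104: h=15, probe 15,16 -> slot 16
930: h=14 -> slot 14
89: h=8 -> slot 8
732: h=10 -> slot 10
668: h=13 -> slot 13
800: h=10, probe 10,11 -> slot 11
135: h=0 -> slot 0
Table: [135, ., ., ., ., ., ., ., 89, 79, 732, 800, ., 668, 930, 818, 104]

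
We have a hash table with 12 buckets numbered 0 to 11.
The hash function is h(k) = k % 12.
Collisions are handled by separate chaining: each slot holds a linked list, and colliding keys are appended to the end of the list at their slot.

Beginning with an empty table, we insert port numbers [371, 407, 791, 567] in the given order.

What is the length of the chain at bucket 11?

3

371 -> bucket 11
407 -> bucket 11 (collision)
791 -> bucket 11 (collision)
567 -> bucket 3
Final buckets:
0: —
1: —
2: —
3: 567
4: —
5: —
6: —
7: —
8: —
9: —
10: —
11: 371 -> 407 -> 791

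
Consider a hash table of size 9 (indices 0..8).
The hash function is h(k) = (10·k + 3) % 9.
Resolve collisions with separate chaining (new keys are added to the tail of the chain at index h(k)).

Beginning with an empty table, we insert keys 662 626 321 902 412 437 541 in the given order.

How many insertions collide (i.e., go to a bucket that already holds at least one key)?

Insert 662: h=8, bucket 8 empty → new chain.
Insert 626: h=8, bucket 8 nonempty → append to chain.
Insert 321: h=0, bucket 0 empty → new chain.
Insert 902: h=5, bucket 5 empty → new chain.
Insert 412: h=1, bucket 1 empty → new chain.
Insert 437: h=8, bucket 8 nonempty → append to chain.
Insert 541: h=4, bucket 4 empty → new chain.
Final buckets:
0: 321
1: 412
2: -
3: -
4: 541
5: 902
6: -
7: -
8: 662 -> 626 -> 437

2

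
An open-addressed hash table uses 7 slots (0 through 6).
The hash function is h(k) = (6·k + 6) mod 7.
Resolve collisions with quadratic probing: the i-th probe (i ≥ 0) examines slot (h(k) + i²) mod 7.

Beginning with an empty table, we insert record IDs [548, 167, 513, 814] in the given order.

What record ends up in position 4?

548 hashes to 4; slot 4 is free => place at 4.
167 hashes to 0; slot 0 is free => place at 0.
513 hashes to 4; 4 taken => place at 5.
814 hashes to 4; 4,5 taken => place at 1.
Table: [167, 814, ∅, ∅, 548, 513, ∅]

548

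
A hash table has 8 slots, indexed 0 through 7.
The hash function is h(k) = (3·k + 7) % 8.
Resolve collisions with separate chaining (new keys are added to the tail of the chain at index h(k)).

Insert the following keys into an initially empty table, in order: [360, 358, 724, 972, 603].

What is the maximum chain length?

2

Insert 360: h=7, bucket 7 empty → new chain.
Insert 358: h=1, bucket 1 empty → new chain.
Insert 724: h=3, bucket 3 empty → new chain.
Insert 972: h=3, bucket 3 nonempty → append to chain.
Insert 603: h=0, bucket 0 empty → new chain.
Final buckets:
0: 603
1: 358
2: ∅
3: 724 -> 972
4: ∅
5: ∅
6: ∅
7: 360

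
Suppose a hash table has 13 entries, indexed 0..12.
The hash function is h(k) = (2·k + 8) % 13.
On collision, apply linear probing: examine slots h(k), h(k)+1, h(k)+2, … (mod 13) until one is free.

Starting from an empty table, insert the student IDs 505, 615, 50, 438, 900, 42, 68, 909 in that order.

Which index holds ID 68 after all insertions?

6

Insert 505: h=4, slot 4 empty → index 4.
Insert 615: h=3, slot 3 empty → index 3.
Insert 50: h=4, slot 4 occupied → index 5.
Insert 438: h=0, slot 0 empty → index 0.
Insert 900: h=1, slot 1 empty → index 1.
Insert 42: h=1, slot 1 occupied → index 2.
Insert 68: h=1, slots 1,2,3,4,5 occupied → index 6.
Insert 909: h=6, slot 6 occupied → index 7.
Table: [438, 900, 42, 615, 505, 50, 68, 909, _, _, _, _, _]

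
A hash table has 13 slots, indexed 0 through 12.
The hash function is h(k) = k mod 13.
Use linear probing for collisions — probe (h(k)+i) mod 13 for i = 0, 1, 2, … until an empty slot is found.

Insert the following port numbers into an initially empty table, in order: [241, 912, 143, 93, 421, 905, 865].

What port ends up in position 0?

143

241 hashes to 7; slot 7 is free => place at 7.
912 hashes to 2; slot 2 is free => place at 2.
143 hashes to 0; slot 0 is free => place at 0.
93 hashes to 2; 2 taken => place at 3.
421 hashes to 5; slot 5 is free => place at 5.
905 hashes to 8; slot 8 is free => place at 8.
865 hashes to 7; 7,8 taken => place at 9.
Table: [143, _, 912, 93, _, 421, _, 241, 905, 865, _, _, _]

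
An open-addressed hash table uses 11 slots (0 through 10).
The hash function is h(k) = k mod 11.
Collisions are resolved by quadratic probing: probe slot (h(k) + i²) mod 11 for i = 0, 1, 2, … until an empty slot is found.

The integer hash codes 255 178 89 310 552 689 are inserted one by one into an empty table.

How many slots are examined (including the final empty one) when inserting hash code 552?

4

255: h=2 => slot 2
178: h=2, probe 2,3 => slot 3
89: h=1 => slot 1
310: h=2, probe 2,3,6 => slot 6
552: h=2, probe 2,3,6,0 => slot 0
689: h=7 => slot 7
Table: [552, 89, 255, 178, -, -, 310, 689, -, -, -]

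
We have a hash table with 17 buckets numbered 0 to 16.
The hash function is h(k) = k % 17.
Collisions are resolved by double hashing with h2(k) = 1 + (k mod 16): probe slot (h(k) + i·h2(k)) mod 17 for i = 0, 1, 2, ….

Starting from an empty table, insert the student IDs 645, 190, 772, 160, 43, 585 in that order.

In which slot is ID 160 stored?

645: h=16 => slot 16
190: h=3 => slot 3
772: h=7 => slot 7
160: h=7, h2=1, probe 7,8 => slot 8
43: h=9 => slot 9
585: h=7, h2=10, probe 7,0 => slot 0
Table: [585, ∅, ∅, 190, ∅, ∅, ∅, 772, 160, 43, ∅, ∅, ∅, ∅, ∅, ∅, 645]

8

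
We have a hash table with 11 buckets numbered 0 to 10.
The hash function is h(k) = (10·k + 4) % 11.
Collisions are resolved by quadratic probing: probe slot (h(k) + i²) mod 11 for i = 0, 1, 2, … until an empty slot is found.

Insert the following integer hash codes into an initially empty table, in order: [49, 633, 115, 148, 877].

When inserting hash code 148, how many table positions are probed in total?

3

Insert 49: h=10, slot 10 empty → index 10.
Insert 633: h=9, slot 9 empty → index 9.
Insert 115: h=10, slot 10 occupied → index 0.
Insert 148: h=10, slots 10,0 occupied → index 3.
Insert 877: h=7, slot 7 empty → index 7.
Table: [115, —, —, 148, —, —, —, 877, —, 633, 49]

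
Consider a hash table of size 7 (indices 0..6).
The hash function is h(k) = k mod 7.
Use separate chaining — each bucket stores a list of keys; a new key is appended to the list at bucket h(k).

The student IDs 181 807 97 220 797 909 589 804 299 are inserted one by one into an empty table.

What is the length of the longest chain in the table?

5

Insert 181: h=6, bucket 6 empty → new chain.
Insert 807: h=2, bucket 2 empty → new chain.
Insert 97: h=6, bucket 6 nonempty → append to chain.
Insert 220: h=3, bucket 3 empty → new chain.
Insert 797: h=6, bucket 6 nonempty → append to chain.
Insert 909: h=6, bucket 6 nonempty → append to chain.
Insert 589: h=1, bucket 1 empty → new chain.
Insert 804: h=6, bucket 6 nonempty → append to chain.
Insert 299: h=5, bucket 5 empty → new chain.
Final buckets:
0: .
1: 589
2: 807
3: 220
4: .
5: 299
6: 181 -> 97 -> 797 -> 909 -> 804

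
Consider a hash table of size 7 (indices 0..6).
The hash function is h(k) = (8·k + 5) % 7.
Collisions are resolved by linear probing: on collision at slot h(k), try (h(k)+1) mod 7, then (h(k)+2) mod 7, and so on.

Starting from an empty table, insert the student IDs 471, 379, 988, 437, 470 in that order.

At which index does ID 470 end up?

3

Insert 471: h=0, slot 0 empty → index 0.
Insert 379: h=6, slot 6 empty → index 6.
Insert 988: h=6, slots 6,0 occupied → index 1.
Insert 437: h=1, slot 1 occupied → index 2.
Insert 470: h=6, slots 6,0,1,2 occupied → index 3.
Table: [471, 988, 437, 470, -, -, 379]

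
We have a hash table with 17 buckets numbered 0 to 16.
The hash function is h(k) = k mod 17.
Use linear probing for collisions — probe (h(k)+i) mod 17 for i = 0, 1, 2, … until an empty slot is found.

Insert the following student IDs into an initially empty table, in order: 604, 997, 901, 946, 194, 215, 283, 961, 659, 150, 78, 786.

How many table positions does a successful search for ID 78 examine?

9

Insert 604: h=9, slot 9 empty → index 9.
Insert 997: h=11, slot 11 empty → index 11.
Insert 901: h=0, slot 0 empty → index 0.
Insert 946: h=11, slot 11 occupied → index 12.
Insert 194: h=7, slot 7 empty → index 7.
Insert 215: h=11, slots 11,12 occupied → index 13.
Insert 283: h=11, slots 11,12,13 occupied → index 14.
Insert 961: h=9, slot 9 occupied → index 10.
Insert 659: h=13, slots 13,14 occupied → index 15.
Insert 150: h=14, slots 14,15 occupied → index 16.
Insert 78: h=10, slots 10,11,12,13,14,15,16,0 occupied → index 1.
Insert 786: h=4, slot 4 empty → index 4.
Table: [901, 78, -, -, 786, -, -, 194, -, 604, 961, 997, 946, 215, 283, 659, 150]
Lookup 78: h=10, probe 10,11,12,13,14,15,16,0,1 → found at 1.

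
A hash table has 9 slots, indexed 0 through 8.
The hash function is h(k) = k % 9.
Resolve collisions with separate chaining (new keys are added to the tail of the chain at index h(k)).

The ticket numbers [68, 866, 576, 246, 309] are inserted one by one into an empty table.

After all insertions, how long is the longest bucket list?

68 -> bucket 5
866 -> bucket 2
576 -> bucket 0
246 -> bucket 3
309 -> bucket 3 (collision)
Final buckets:
0: 576
1: _
2: 866
3: 246 -> 309
4: _
5: 68
6: _
7: _
8: _

2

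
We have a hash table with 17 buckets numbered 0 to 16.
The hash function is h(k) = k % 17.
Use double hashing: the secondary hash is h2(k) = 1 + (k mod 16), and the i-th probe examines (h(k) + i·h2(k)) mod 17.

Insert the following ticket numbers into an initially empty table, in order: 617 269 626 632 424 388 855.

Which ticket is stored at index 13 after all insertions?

617 hashes to 5; slot 5 is free -> place at 5.
269 hashes to 14; slot 14 is free -> place at 14.
626 hashes to 14, h2=3; 14 taken -> place at 0.
632 hashes to 3; slot 3 is free -> place at 3.
424 hashes to 16; slot 16 is free -> place at 16.
388 hashes to 14, h2=5; 14 taken -> place at 2.
855 hashes to 5, h2=8; 5 taken -> place at 13.
Table: [626, ∅, 388, 632, ∅, 617, ∅, ∅, ∅, ∅, ∅, ∅, ∅, 855, 269, ∅, 424]

855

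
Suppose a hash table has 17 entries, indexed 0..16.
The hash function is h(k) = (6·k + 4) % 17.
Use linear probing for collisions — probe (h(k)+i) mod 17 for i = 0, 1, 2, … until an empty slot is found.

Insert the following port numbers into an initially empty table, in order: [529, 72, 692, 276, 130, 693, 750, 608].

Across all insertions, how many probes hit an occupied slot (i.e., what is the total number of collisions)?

3

529 hashes to 16; slot 16 is free => place at 16.
72 hashes to 11; slot 11 is free => place at 11.
692 hashes to 8; slot 8 is free => place at 8.
276 hashes to 11; 11 taken => place at 12.
130 hashes to 2; slot 2 is free => place at 2.
693 hashes to 14; slot 14 is free => place at 14.
750 hashes to 16; 16 taken => place at 0.
608 hashes to 14; 14 taken => place at 15.
Table: [750, ., 130, ., ., ., ., ., 692, ., ., 72, 276, ., 693, 608, 529]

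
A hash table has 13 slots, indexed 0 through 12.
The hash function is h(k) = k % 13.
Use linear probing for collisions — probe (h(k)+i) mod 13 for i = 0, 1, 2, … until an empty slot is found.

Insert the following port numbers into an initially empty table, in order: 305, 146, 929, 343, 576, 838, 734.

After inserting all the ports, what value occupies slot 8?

838

305: h=6 => slot 6
146: h=3 => slot 3
929: h=6, probe 6,7 => slot 7
343: h=5 => slot 5
576: h=4 => slot 4
838: h=6, probe 6,7,8 => slot 8
734: h=6, probe 6,7,8,9 => slot 9
Table: [-, -, -, 146, 576, 343, 305, 929, 838, 734, -, -, -]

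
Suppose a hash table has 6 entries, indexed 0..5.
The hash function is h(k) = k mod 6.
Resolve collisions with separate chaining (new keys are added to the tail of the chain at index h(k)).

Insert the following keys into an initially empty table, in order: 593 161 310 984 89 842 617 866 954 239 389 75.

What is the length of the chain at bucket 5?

6

593 → bucket 5
161 → bucket 5 (collision)
310 → bucket 4
984 → bucket 0
89 → bucket 5 (collision)
842 → bucket 2
617 → bucket 5 (collision)
866 → bucket 2 (collision)
954 → bucket 0 (collision)
239 → bucket 5 (collision)
389 → bucket 5 (collision)
75 → bucket 3
Final buckets:
0: 984 -> 954
1: -
2: 842 -> 866
3: 75
4: 310
5: 593 -> 161 -> 89 -> 617 -> 239 -> 389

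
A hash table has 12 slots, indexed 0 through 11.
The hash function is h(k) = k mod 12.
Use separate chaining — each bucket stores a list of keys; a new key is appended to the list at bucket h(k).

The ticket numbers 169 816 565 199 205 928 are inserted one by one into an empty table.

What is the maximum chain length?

3

Insert 169: h=1, bucket 1 empty → new chain.
Insert 816: h=0, bucket 0 empty → new chain.
Insert 565: h=1, bucket 1 nonempty → append to chain.
Insert 199: h=7, bucket 7 empty → new chain.
Insert 205: h=1, bucket 1 nonempty → append to chain.
Insert 928: h=4, bucket 4 empty → new chain.
Final buckets:
0: 816
1: 169 -> 565 -> 205
2: -
3: -
4: 928
5: -
6: -
7: 199
8: -
9: -
10: -
11: -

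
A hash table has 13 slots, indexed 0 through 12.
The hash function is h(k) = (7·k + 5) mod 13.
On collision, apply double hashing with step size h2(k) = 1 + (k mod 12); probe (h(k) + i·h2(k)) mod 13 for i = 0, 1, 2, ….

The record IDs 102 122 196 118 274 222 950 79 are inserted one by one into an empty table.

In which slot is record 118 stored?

102: h=4 => slot 4
122: h=1 => slot 1
196: h=12 => slot 12
118: h=12, h2=11, probe 12,10 => slot 10
274: h=12, h2=11, probe 12,10,8 => slot 8
222: h=12, h2=7, probe 12,6 => slot 6
950: h=12, h2=3, probe 12,2 => slot 2
79: h=12, h2=8, probe 12,7 => slot 7
Table: [—, 122, 950, —, 102, —, 222, 79, 274, —, 118, —, 196]

10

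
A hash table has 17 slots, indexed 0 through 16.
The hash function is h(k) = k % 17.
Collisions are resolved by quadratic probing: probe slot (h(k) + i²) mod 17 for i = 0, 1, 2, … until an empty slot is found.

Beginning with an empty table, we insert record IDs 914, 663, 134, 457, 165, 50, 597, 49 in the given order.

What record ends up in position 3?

914: h=13 → slot 13
663: h=0 → slot 0
134: h=15 → slot 15
457: h=15, probe 15,16 → slot 16
165: h=12 → slot 12
50: h=16, probe 16,0,3 → slot 3
597: h=2 → slot 2
49: h=15, probe 15,16,2,7 → slot 7
Table: [663, —, 597, 50, —, —, —, 49, —, —, —, —, 165, 914, —, 134, 457]

50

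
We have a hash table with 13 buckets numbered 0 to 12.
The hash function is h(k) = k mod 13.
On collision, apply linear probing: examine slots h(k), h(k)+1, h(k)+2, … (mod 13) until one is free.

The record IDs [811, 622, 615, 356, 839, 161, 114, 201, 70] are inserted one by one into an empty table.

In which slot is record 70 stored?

12

Insert 811: h=5, slot 5 empty => index 5.
Insert 622: h=11, slot 11 empty => index 11.
Insert 615: h=4, slot 4 empty => index 4.
Insert 356: h=5, slot 5 occupied => index 6.
Insert 839: h=7, slot 7 empty => index 7.
Insert 161: h=5, slots 5,6,7 occupied => index 8.
Insert 114: h=10, slot 10 empty => index 10.
Insert 201: h=6, slots 6,7,8 occupied => index 9.
Insert 70: h=5, slots 5,6,7,8,9,10,11 occupied => index 12.
Table: [∅, ∅, ∅, ∅, 615, 811, 356, 839, 161, 201, 114, 622, 70]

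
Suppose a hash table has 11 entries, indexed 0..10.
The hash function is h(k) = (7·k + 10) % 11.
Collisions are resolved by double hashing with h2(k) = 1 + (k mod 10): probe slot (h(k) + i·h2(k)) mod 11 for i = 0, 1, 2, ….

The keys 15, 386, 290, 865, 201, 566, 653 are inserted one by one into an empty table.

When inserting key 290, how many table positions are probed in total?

Insert 15: h=5, slot 5 empty → index 5.
Insert 386: h=6, slot 6 empty → index 6.
Insert 290: h=5, h2=1, slots 5,6 occupied → index 7.
Insert 865: h=4, slot 4 empty → index 4.
Insert 201: h=9, slot 9 empty → index 9.
Insert 566: h=1, slot 1 empty → index 1.
Insert 653: h=5, h2=4, slots 5,9 occupied → index 2.
Table: [∅, 566, 653, ∅, 865, 15, 386, 290, ∅, 201, ∅]

3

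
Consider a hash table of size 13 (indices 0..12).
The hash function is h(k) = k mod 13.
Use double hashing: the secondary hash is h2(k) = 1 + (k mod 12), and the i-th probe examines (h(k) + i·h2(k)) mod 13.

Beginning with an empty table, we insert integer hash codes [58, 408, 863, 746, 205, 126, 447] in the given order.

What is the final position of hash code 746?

8

58 hashes to 6; slot 6 is free -> place at 6.
408 hashes to 5; slot 5 is free -> place at 5.
863 hashes to 5, h2=12; 5 taken -> place at 4.
746 hashes to 5, h2=3; 5 taken -> place at 8.
205 hashes to 10; slot 10 is free -> place at 10.
126 hashes to 9; slot 9 is free -> place at 9.
447 hashes to 5, h2=4; 5,9 taken -> place at 0.
Table: [447, _, _, _, 863, 408, 58, _, 746, 126, 205, _, _]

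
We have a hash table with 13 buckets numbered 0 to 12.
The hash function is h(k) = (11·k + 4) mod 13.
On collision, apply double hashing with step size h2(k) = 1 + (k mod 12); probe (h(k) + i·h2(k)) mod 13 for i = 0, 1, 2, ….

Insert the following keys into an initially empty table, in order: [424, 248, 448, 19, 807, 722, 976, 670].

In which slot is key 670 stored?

12

424: h=1 → slot 1
248: h=2 → slot 2
448: h=5 → slot 5
19: h=5, h2=8, probe 5,0 → slot 0
807: h=2, h2=4, probe 2,6 → slot 6
722: h=3 → slot 3
976: h=2, h2=5, probe 2,7 → slot 7
670: h=3, h2=11, probe 3,1,12 → slot 12
Table: [19, 424, 248, 722, -, 448, 807, 976, -, -, -, -, 670]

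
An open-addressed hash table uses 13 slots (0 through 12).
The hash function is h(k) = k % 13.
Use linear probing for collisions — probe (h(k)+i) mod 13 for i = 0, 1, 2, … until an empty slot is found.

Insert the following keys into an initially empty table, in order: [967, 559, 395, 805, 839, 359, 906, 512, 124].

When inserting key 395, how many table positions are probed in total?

Insert 967: h=5, slot 5 empty -> index 5.
Insert 559: h=0, slot 0 empty -> index 0.
Insert 395: h=5, slot 5 occupied -> index 6.
Insert 805: h=12, slot 12 empty -> index 12.
Insert 839: h=7, slot 7 empty -> index 7.
Insert 359: h=8, slot 8 empty -> index 8.
Insert 906: h=9, slot 9 empty -> index 9.
Insert 512: h=5, slots 5,6,7,8,9 occupied -> index 10.
Insert 124: h=7, slots 7,8,9,10 occupied -> index 11.
Table: [559, —, —, —, —, 967, 395, 839, 359, 906, 512, 124, 805]

2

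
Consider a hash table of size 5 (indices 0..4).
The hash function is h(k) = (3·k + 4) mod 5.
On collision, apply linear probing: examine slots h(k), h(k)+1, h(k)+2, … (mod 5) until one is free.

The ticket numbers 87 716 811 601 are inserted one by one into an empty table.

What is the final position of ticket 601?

87: h=0 => slot 0
716: h=2 => slot 2
811: h=2, probe 2,3 => slot 3
601: h=2, probe 2,3,4 => slot 4
Table: [87, ∅, 716, 811, 601]

4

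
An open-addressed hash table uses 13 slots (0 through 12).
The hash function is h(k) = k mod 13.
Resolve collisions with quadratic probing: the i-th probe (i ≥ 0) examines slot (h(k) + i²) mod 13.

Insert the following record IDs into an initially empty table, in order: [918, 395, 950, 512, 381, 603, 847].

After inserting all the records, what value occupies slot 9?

603

918: h=8 -> slot 8
395: h=5 -> slot 5
950: h=1 -> slot 1
512: h=5, probe 5,6 -> slot 6
381: h=4 -> slot 4
603: h=5, probe 5,6,9 -> slot 9
847: h=2 -> slot 2
Table: [∅, 950, 847, ∅, 381, 395, 512, ∅, 918, 603, ∅, ∅, ∅]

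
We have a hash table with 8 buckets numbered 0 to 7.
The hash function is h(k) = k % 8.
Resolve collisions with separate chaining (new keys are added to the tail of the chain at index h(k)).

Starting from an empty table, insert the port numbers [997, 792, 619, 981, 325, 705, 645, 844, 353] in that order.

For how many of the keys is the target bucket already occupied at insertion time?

Insert 997: h=5, bucket 5 empty -> new chain.
Insert 792: h=0, bucket 0 empty -> new chain.
Insert 619: h=3, bucket 3 empty -> new chain.
Insert 981: h=5, bucket 5 nonempty -> append to chain.
Insert 325: h=5, bucket 5 nonempty -> append to chain.
Insert 705: h=1, bucket 1 empty -> new chain.
Insert 645: h=5, bucket 5 nonempty -> append to chain.
Insert 844: h=4, bucket 4 empty -> new chain.
Insert 353: h=1, bucket 1 nonempty -> append to chain.
Final buckets:
0: 792
1: 705 -> 353
2: .
3: 619
4: 844
5: 997 -> 981 -> 325 -> 645
6: .
7: .

4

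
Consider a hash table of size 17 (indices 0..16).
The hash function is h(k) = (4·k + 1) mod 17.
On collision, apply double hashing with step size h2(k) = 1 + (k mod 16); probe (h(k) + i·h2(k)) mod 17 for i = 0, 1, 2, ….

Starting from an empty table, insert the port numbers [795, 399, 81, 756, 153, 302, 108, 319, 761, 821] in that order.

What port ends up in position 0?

302

795 hashes to 2; slot 2 is free -> place at 2.
399 hashes to 16; slot 16 is free -> place at 16.
81 hashes to 2, h2=2; 2 taken -> place at 4.
756 hashes to 16, h2=5; 16,4 taken -> place at 9.
153 hashes to 1; slot 1 is free -> place at 1.
302 hashes to 2, h2=15; 2 taken -> place at 0.
108 hashes to 8; slot 8 is free -> place at 8.
319 hashes to 2, h2=16; 2,1,0,16 taken -> place at 15.
761 hashes to 2, h2=10; 2 taken -> place at 12.
821 hashes to 4, h2=6; 4 taken -> place at 10.
Table: [302, 153, 795, -, 81, -, -, -, 108, 756, 821, -, 761, -, -, 319, 399]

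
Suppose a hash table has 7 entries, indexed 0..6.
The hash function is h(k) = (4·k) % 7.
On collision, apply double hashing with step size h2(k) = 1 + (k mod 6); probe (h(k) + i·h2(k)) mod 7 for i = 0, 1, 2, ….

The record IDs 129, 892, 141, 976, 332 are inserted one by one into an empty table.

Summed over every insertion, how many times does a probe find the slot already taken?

Insert 129: h=5, slot 5 empty -> index 5.
Insert 892: h=5, h2=5, slot 5 occupied -> index 3.
Insert 141: h=4, slot 4 empty -> index 4.
Insert 976: h=5, h2=5, slots 5,3 occupied -> index 1.
Insert 332: h=5, h2=3, slots 5,1,4 occupied -> index 0.
Table: [332, 976, ., 892, 141, 129, .]

6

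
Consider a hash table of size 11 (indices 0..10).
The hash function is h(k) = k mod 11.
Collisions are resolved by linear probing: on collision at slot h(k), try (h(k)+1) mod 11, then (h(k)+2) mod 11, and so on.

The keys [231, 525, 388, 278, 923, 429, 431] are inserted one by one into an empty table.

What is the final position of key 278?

4

231: h=0 -> slot 0
525: h=8 -> slot 8
388: h=3 -> slot 3
278: h=3, probe 3,4 -> slot 4
923: h=10 -> slot 10
429: h=0, probe 0,1 -> slot 1
431: h=2 -> slot 2
Table: [231, 429, 431, 388, 278, _, _, _, 525, _, 923]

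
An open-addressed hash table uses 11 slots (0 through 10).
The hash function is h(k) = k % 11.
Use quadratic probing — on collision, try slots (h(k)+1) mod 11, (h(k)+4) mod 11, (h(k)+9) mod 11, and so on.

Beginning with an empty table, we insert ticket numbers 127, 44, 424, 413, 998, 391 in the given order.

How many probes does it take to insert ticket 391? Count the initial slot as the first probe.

4

127 hashes to 6; slot 6 is free => place at 6.
44 hashes to 0; slot 0 is free => place at 0.
424 hashes to 6; 6 taken => place at 7.
413 hashes to 6; 6,7 taken => place at 10.
998 hashes to 8; slot 8 is free => place at 8.
391 hashes to 6; 6,7,10 taken => place at 4.
Table: [44, —, —, —, 391, —, 127, 424, 998, —, 413]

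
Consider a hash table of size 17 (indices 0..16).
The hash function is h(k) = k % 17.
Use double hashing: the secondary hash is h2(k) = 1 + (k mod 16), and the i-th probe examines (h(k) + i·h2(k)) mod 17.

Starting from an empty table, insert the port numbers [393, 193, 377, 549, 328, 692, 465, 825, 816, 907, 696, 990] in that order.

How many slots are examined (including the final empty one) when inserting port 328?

Insert 393: h=2, slot 2 empty => index 2.
Insert 193: h=6, slot 6 empty => index 6.
Insert 377: h=3, slot 3 empty => index 3.
Insert 549: h=5, slot 5 empty => index 5.
Insert 328: h=5, h2=9, slot 5 occupied => index 14.
Insert 692: h=12, slot 12 empty => index 12.
Insert 465: h=6, h2=2, slot 6 occupied => index 8.
Insert 825: h=9, slot 9 empty => index 9.
Insert 816: h=0, slot 0 empty => index 0.
Insert 907: h=6, h2=12, slot 6 occupied => index 1.
Insert 696: h=16, slot 16 empty => index 16.
Insert 990: h=4, slot 4 empty => index 4.
Table: [816, 907, 393, 377, 990, 549, 193, ., 465, 825, ., ., 692, ., 328, ., 696]

2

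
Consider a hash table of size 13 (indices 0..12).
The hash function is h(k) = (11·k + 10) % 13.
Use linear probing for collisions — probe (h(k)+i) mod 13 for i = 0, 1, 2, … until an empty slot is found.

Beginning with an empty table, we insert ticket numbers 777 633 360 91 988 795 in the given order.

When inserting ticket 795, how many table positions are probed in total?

2

Insert 777: h=3, slot 3 empty => index 3.
Insert 633: h=5, slot 5 empty => index 5.
Insert 360: h=5, slot 5 occupied => index 6.
Insert 91: h=10, slot 10 empty => index 10.
Insert 988: h=10, slot 10 occupied => index 11.
Insert 795: h=6, slot 6 occupied => index 7.
Table: [., ., ., 777, ., 633, 360, 795, ., ., 91, 988, .]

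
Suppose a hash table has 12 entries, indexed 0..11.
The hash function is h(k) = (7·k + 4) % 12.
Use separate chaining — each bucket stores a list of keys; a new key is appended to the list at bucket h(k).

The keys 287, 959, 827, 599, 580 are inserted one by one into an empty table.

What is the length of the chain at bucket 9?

4

287 → bucket 9
959 → bucket 9 (collision)
827 → bucket 9 (collision)
599 → bucket 9 (collision)
580 → bucket 8
Final buckets:
0: —
1: —
2: —
3: —
4: —
5: —
6: —
7: —
8: 580
9: 287 -> 959 -> 827 -> 599
10: —
11: —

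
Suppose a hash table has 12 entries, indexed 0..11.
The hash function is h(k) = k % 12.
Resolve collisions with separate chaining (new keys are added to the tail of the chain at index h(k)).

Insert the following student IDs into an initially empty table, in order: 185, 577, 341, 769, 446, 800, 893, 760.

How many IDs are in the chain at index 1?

2

Insert 185: h=5, bucket 5 empty → new chain.
Insert 577: h=1, bucket 1 empty → new chain.
Insert 341: h=5, bucket 5 nonempty → append to chain.
Insert 769: h=1, bucket 1 nonempty → append to chain.
Insert 446: h=2, bucket 2 empty → new chain.
Insert 800: h=8, bucket 8 empty → new chain.
Insert 893: h=5, bucket 5 nonempty → append to chain.
Insert 760: h=4, bucket 4 empty → new chain.
Final buckets:
0: ∅
1: 577 -> 769
2: 446
3: ∅
4: 760
5: 185 -> 341 -> 893
6: ∅
7: ∅
8: 800
9: ∅
10: ∅
11: ∅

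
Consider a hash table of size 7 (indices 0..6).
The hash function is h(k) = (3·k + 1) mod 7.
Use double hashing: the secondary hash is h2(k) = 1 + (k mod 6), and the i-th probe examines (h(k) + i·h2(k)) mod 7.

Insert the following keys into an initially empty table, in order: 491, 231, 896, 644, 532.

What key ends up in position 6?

491: h=4 => slot 4
231: h=1 => slot 1
896: h=1, h2=3, probe 1,4,0 => slot 0
644: h=1, h2=3, probe 1,4,0,3 => slot 3
532: h=1, h2=5, probe 1,6 => slot 6
Table: [896, 231, _, 644, 491, _, 532]

532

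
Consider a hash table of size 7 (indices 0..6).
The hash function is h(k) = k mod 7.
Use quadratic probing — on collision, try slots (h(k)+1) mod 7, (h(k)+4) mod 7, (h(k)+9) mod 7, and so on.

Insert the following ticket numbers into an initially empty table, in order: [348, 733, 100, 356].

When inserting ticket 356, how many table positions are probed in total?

2

348: h=5 -> slot 5
733: h=5, probe 5,6 -> slot 6
100: h=2 -> slot 2
356: h=6, probe 6,0 -> slot 0
Table: [356, ∅, 100, ∅, ∅, 348, 733]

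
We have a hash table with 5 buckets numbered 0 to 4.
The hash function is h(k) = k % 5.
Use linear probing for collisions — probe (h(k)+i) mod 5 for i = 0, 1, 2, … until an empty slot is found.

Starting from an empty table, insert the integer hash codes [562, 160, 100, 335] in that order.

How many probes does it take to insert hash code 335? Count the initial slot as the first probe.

4

562 hashes to 2; slot 2 is free -> place at 2.
160 hashes to 0; slot 0 is free -> place at 0.
100 hashes to 0; 0 taken -> place at 1.
335 hashes to 0; 0,1,2 taken -> place at 3.
Table: [160, 100, 562, 335, -]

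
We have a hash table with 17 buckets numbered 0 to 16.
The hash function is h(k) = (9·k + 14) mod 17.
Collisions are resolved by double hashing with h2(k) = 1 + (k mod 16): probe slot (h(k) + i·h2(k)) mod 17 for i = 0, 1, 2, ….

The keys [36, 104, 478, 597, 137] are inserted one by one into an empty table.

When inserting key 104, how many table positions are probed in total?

2

Insert 36: h=15, slot 15 empty → index 15.
Insert 104: h=15, h2=9, slot 15 occupied → index 7.
Insert 478: h=15, h2=15, slot 15 occupied → index 13.
Insert 597: h=15, h2=6, slot 15 occupied → index 4.
Insert 137: h=6, slot 6 empty → index 6.
Table: [_, _, _, _, 597, _, 137, 104, _, _, _, _, _, 478, _, 36, _]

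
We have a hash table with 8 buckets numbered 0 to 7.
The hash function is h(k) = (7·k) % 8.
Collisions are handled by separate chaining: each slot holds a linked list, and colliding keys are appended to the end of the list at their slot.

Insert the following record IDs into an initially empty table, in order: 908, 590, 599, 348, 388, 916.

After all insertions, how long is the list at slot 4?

4

908 → bucket 4
590 → bucket 2
599 → bucket 1
348 → bucket 4 (collision)
388 → bucket 4 (collision)
916 → bucket 4 (collision)
Final buckets:
0: .
1: 599
2: 590
3: .
4: 908 -> 348 -> 388 -> 916
5: .
6: .
7: .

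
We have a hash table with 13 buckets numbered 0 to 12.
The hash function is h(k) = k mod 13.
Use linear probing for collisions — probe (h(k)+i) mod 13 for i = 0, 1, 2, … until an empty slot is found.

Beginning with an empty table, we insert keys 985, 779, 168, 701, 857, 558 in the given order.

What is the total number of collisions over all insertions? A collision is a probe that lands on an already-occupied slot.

10

985 hashes to 10; slot 10 is free -> place at 10.
779 hashes to 12; slot 12 is free -> place at 12.
168 hashes to 12; 12 taken -> place at 0.
701 hashes to 12; 12,0 taken -> place at 1.
857 hashes to 12; 12,0,1 taken -> place at 2.
558 hashes to 12; 12,0,1,2 taken -> place at 3.
Table: [168, 701, 857, 558, ∅, ∅, ∅, ∅, ∅, ∅, 985, ∅, 779]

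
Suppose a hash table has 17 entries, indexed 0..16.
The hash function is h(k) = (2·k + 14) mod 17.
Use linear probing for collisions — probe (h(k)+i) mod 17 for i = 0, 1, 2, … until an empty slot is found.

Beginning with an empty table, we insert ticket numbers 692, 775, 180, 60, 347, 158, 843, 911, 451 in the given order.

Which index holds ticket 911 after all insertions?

Insert 692: h=4, slot 4 empty => index 4.
Insert 775: h=0, slot 0 empty => index 0.
Insert 180: h=0, slot 0 occupied => index 1.
Insert 60: h=15, slot 15 empty => index 15.
Insert 347: h=11, slot 11 empty => index 11.
Insert 158: h=7, slot 7 empty => index 7.
Insert 843: h=0, slots 0,1 occupied => index 2.
Insert 911: h=0, slots 0,1,2 occupied => index 3.
Insert 451: h=15, slot 15 occupied => index 16.
Table: [775, 180, 843, 911, 692, —, —, 158, —, —, —, 347, —, —, —, 60, 451]

3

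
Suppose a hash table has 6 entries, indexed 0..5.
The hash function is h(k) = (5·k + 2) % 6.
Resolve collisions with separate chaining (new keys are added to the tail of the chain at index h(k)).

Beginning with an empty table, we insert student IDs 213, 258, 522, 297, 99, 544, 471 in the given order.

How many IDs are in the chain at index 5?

4

213 → bucket 5
258 → bucket 2
522 → bucket 2 (collision)
297 → bucket 5 (collision)
99 → bucket 5 (collision)
544 → bucket 4
471 → bucket 5 (collision)
Final buckets:
0: .
1: .
2: 258 -> 522
3: .
4: 544
5: 213 -> 297 -> 99 -> 471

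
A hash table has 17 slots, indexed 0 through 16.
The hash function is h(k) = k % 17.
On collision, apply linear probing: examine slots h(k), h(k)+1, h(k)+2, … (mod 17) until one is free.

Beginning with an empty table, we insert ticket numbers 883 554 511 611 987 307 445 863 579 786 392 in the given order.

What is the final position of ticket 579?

Insert 883: h=16, slot 16 empty => index 16.
Insert 554: h=10, slot 10 empty => index 10.
Insert 511: h=1, slot 1 empty => index 1.
Insert 611: h=16, slot 16 occupied => index 0.
Insert 987: h=1, slot 1 occupied => index 2.
Insert 307: h=1, slots 1,2 occupied => index 3.
Insert 445: h=3, slot 3 occupied => index 4.
Insert 863: h=13, slot 13 empty => index 13.
Insert 579: h=1, slots 1,2,3,4 occupied => index 5.
Insert 786: h=4, slots 4,5 occupied => index 6.
Insert 392: h=1, slots 1,2,3,4,5,6 occupied => index 7.
Table: [611, 511, 987, 307, 445, 579, 786, 392, -, -, 554, -, -, 863, -, -, 883]

5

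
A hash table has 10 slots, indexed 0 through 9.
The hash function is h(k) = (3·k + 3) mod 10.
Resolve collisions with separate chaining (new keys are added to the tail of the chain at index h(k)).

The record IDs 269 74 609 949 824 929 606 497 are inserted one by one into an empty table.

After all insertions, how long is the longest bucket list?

4

Insert 269: h=0, bucket 0 empty → new chain.
Insert 74: h=5, bucket 5 empty → new chain.
Insert 609: h=0, bucket 0 nonempty → append to chain.
Insert 949: h=0, bucket 0 nonempty → append to chain.
Insert 824: h=5, bucket 5 nonempty → append to chain.
Insert 929: h=0, bucket 0 nonempty → append to chain.
Insert 606: h=1, bucket 1 empty → new chain.
Insert 497: h=4, bucket 4 empty → new chain.
Final buckets:
0: 269 -> 609 -> 949 -> 929
1: 606
2: ∅
3: ∅
4: 497
5: 74 -> 824
6: ∅
7: ∅
8: ∅
9: ∅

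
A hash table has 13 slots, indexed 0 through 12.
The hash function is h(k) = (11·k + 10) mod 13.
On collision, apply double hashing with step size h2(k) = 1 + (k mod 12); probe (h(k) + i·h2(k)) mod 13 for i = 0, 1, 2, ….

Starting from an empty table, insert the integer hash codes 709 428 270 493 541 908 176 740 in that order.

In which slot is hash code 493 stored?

Insert 709: h=9, slot 9 empty => index 9.
Insert 428: h=12, slot 12 empty => index 12.
Insert 270: h=3, slot 3 empty => index 3.
Insert 493: h=12, h2=2, slot 12 occupied => index 1.
Insert 541: h=7, slot 7 empty => index 7.
Insert 908: h=1, h2=9, slot 1 occupied => index 10.
Insert 176: h=9, h2=9, slot 9 occupied => index 5.
Insert 740: h=12, h2=9, slot 12 occupied => index 8.
Table: [_, 493, _, 270, _, 176, _, 541, 740, 709, 908, _, 428]

1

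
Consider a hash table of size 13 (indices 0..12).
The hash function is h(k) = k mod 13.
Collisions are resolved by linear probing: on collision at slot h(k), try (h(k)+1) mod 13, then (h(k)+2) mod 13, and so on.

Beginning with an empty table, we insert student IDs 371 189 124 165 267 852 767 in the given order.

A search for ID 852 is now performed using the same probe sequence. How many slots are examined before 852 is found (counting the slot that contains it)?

371: h=7 → slot 7
189: h=7, probe 7,8 → slot 8
124: h=7, probe 7,8,9 → slot 9
165: h=9, probe 9,10 → slot 10
267: h=7, probe 7,8,9,10,11 → slot 11
852: h=7, probe 7,8,9,10,11,12 → slot 12
767: h=0 → slot 0
Table: [767, ∅, ∅, ∅, ∅, ∅, ∅, 371, 189, 124, 165, 267, 852]
Lookup 852: h=7, probe 7,8,9,10,11,12 → found at 12.

6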